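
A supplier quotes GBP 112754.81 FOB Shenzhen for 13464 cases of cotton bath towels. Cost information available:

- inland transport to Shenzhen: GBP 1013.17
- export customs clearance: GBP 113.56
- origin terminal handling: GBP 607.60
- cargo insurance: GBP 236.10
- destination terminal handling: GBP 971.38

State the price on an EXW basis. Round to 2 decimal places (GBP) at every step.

Not relevant to the conversion: destination terminal, insurance — on the buyer under both terms; not part of either seller's price.
From FOB to EXW, the seller no longer bears: inland to port, export clearance, origin terminal.
EXW price = 112754.81 − 1013.17 − 113.56 − 607.60 = 111020.48

EXW price: GBP 111020.48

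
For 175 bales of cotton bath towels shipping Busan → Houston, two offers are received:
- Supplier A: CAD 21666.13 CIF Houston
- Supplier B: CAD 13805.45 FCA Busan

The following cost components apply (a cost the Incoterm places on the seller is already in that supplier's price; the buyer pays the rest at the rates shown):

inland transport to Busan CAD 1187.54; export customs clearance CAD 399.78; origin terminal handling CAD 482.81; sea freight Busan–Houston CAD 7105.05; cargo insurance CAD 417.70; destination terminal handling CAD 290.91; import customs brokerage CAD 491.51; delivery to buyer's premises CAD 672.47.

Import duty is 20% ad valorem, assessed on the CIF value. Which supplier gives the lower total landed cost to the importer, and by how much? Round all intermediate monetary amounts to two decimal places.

Supplier A is cheaper by CAD 173.85

Supplier A (CIF):
The CIF price already equals the CIF value: 21666.13
Import duty = 21666.13 × 20% = 4333.23
Buyer bears (A): 290.91 + 491.51 + 672.47 = 1454.89
Landed cost (A) = invoice 21666.13 + 1454.89 + duty 4333.23 = 27454.25
Supplier B (FCA):
CIF value = FCA price + origin terminal + freight + insurance = 13805.45 + 482.81 + 7105.05 + 417.70 = 21811.01
Import duty = 21811.01 × 20% = 4362.20
Buyer bears (B): 482.81 + 7105.05 + 417.70 + 290.91 + 491.51 + 672.47 = 9460.45
Landed cost (B) = invoice 13805.45 + 9460.45 + duty 4362.20 = 27628.10
Difference = |27454.25 − 27628.10| = 173.85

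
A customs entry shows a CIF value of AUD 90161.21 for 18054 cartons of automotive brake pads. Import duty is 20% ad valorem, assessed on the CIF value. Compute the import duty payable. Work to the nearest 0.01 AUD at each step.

Import duty = 90161.21 × 20% = 18032.24

Import duty: AUD 18032.24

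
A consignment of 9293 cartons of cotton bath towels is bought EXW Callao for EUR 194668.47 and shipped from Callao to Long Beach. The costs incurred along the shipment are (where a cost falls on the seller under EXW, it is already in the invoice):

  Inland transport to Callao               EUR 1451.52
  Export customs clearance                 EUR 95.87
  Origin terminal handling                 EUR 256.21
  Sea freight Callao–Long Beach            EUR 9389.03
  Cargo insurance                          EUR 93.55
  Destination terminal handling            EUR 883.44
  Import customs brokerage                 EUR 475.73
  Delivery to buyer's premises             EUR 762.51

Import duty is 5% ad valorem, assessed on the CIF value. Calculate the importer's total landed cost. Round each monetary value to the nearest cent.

Total landed cost: EUR 218374.06

EXW: the seller makes goods available at their premises; the buyer bears all onward costs.
CIF value = EXW price + inland to port + export clearance + origin terminal + freight + insurance = 194668.47 + 1451.52 + 95.87 + 256.21 + 9389.03 + 93.55 = 205954.65
Import duty = 205954.65 × 5% = 10297.73
Buyer bears: inland to port 1451.52 + export clearance 95.87 + origin terminal 256.21 + freight 9389.03 + insurance 93.55 + destination terminal 883.44 + brokerage 475.73 + delivery 762.51 + duty 10297.73 = 23705.59
Landed cost = invoice 194668.47 + 23705.59 = 218374.06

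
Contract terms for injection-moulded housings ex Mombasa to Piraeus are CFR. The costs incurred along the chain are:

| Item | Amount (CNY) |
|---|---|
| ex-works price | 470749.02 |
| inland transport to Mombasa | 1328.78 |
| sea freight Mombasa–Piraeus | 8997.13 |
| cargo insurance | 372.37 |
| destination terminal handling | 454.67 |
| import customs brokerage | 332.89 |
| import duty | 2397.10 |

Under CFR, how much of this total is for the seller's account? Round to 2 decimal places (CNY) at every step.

Seller's account: CNY 481074.93

CFR: the seller pays costs through ocean freight to the destination port, but not insurance.
Seller's account: goods 470749.02 + inland to port 1328.78 + freight 8997.13 = 481074.93
Buyer's account: insurance 372.37 + destination terminal 454.67 + brokerage 332.89 + duty 2397.10 = 3557.03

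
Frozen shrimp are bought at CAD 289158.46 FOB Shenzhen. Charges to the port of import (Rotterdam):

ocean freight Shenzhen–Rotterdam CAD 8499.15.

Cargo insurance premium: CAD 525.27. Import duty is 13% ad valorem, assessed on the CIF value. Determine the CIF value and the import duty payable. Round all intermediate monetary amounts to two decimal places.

CIF value: CAD 298182.88; import duty: CAD 38763.77

CIF = FOB price + freight + insurance
CIF = 289158.46 + 8499.15 + 525.27 = 298182.88
Import duty = 298182.88 × 13% = 38763.77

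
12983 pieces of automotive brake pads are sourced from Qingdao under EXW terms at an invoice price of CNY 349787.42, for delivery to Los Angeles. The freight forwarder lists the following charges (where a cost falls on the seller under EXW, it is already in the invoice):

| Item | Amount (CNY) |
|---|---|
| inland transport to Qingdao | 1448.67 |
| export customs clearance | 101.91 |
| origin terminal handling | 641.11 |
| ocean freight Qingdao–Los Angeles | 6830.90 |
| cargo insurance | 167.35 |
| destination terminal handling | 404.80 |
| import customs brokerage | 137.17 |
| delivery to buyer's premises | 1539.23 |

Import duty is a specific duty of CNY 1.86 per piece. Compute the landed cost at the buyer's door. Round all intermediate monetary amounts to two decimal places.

Total landed cost: CNY 385206.94

EXW: the seller makes goods available at their premises; the buyer bears all onward costs.
CIF value = EXW price + inland to port + export clearance + origin terminal + freight + insurance = 349787.42 + 1448.67 + 101.91 + 641.11 + 6830.90 + 167.35 = 358977.36
Import duty = 12983 × 1.86 = 24148.38
Buyer bears: inland to port 1448.67 + export clearance 101.91 + origin terminal 641.11 + freight 6830.90 + insurance 167.35 + destination terminal 404.80 + brokerage 137.17 + delivery 1539.23 + duty 24148.38 = 35419.52
Landed cost = invoice 349787.42 + 35419.52 = 385206.94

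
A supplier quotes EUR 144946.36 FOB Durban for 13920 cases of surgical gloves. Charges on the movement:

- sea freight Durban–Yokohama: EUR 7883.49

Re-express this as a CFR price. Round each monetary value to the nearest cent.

From FOB to CFR, the seller additionally bears: freight.
CFR price = 144946.36 + 7883.49 = 152829.85

CFR price: EUR 152829.85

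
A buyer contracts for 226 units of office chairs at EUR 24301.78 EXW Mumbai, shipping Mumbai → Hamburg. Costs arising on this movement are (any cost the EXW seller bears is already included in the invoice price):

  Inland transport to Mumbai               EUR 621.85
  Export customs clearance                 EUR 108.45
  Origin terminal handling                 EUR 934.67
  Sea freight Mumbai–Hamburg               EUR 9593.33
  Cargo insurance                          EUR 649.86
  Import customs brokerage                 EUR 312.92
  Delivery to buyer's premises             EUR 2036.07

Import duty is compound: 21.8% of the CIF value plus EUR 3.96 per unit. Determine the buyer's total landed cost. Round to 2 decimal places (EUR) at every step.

Total landed cost: EUR 47347.66

EXW: the seller makes goods available at their premises; the buyer bears all onward costs.
CIF value = EXW price + inland to port + export clearance + origin terminal + freight + insurance = 24301.78 + 621.85 + 108.45 + 934.67 + 9593.33 + 649.86 = 36209.94
Ad valorem component: 36209.94 × 21.8% = 7893.77
Specific component: 226 × 3.96 = 894.96
Import duty = 7893.77 + 894.96 = 8788.73
Buyer bears: inland to port 621.85 + export clearance 108.45 + origin terminal 934.67 + freight 9593.33 + insurance 649.86 + brokerage 312.92 + delivery 2036.07 + duty 8788.73 = 23045.88
Landed cost = invoice 24301.78 + 23045.88 = 47347.66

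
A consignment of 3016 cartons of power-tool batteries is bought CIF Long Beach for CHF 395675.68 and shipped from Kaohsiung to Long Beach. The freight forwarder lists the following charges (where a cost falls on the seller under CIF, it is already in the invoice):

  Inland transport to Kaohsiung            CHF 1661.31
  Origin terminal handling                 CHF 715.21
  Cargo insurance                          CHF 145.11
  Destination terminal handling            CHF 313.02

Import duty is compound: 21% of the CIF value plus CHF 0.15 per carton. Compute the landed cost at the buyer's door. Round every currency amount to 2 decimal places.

CIF: the seller pays costs through ocean freight and marine insurance to the destination port.
Already in the invoice (seller's account under CIF): inland to port, origin terminal, insurance — exclude.
The CIF price already equals the CIF value: 395675.68
Ad valorem component: 395675.68 × 21% = 83091.89
Specific component: 3016 × 0.15 = 452.40
Import duty = 83091.89 + 452.40 = 83544.29
Buyer bears: destination terminal 313.02 + duty 83544.29 = 83857.31
Landed cost = invoice 395675.68 + 83857.31 = 479532.99

Total landed cost: CHF 479532.99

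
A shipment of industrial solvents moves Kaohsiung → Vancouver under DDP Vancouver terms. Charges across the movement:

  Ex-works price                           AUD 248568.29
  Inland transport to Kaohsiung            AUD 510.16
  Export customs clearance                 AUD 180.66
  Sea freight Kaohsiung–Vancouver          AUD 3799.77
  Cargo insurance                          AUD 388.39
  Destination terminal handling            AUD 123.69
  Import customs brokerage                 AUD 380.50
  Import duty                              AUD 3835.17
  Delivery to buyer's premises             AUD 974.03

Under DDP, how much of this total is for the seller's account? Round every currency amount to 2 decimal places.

Seller's account: AUD 258760.66

DDP: the seller bears all costs including import duty.
Seller's account: goods 248568.29 + inland to port 510.16 + export clearance 180.66 + freight 3799.77 + insurance 388.39 + destination terminal 123.69 + brokerage 380.50 + duty 3835.17 + delivery 974.03 = 258760.66
Buyer's account: 0.00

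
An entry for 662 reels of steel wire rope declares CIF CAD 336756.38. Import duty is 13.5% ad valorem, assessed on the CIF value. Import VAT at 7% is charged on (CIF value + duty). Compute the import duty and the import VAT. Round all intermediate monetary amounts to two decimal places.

Import duty = 336756.38 × 13.5% = 45462.11
VAT base = CIF + duty = 336756.38 + 45462.11 = 382218.49
Import VAT = 382218.49 × 7% = 26755.29

Import duty: CAD 45462.11; import VAT: CAD 26755.29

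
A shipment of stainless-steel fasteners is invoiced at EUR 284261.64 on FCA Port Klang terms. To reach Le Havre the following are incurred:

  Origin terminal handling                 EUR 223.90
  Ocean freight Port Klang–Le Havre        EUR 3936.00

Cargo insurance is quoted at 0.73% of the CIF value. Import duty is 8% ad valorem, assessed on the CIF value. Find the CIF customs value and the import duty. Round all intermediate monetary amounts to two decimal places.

Let C be the CIF value. C = FCA price + pre-shipment costs + freight + 0.73% × C
C − 0.73% × C = 284261.64 + 223.90 + 3936.00
0.9927 × C = 288421.54
C = 288421.54 / 0.9927 = 290542.50
Insurance premium = 0.73% × 290542.50 = 2120.96
Import duty = 290542.50 × 8% = 23243.40

CIF value: EUR 290542.50; import duty: EUR 23243.40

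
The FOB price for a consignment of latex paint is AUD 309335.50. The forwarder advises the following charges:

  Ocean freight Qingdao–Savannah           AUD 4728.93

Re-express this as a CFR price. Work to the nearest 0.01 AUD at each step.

From FOB to CFR, the seller additionally bears: freight.
CFR price = 309335.50 + 4728.93 = 314064.43

CFR price: AUD 314064.43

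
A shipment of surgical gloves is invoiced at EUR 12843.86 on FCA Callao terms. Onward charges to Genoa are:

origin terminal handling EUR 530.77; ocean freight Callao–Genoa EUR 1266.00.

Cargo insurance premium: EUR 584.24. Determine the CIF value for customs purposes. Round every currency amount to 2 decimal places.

CIF = FCA price + pre-shipment costs + freight + insurance
CIF = 12843.86 + 530.77 + 1266.00 + 584.24 = 15224.87

CIF value: EUR 15224.87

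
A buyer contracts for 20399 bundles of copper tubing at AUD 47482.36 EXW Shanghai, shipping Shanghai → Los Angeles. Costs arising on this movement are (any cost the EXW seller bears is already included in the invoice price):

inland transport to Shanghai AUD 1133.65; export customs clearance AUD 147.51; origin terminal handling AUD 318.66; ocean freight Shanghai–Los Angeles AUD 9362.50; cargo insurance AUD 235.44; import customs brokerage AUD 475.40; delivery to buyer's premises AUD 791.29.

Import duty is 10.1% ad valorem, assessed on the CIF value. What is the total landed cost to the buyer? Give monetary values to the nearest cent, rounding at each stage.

EXW: the seller makes goods available at their premises; the buyer bears all onward costs.
CIF value = EXW price + inland to port + export clearance + origin terminal + freight + insurance = 47482.36 + 1133.65 + 147.51 + 318.66 + 9362.50 + 235.44 = 58680.12
Import duty = 58680.12 × 10.1% = 5926.69
Buyer bears: inland to port 1133.65 + export clearance 147.51 + origin terminal 318.66 + freight 9362.50 + insurance 235.44 + brokerage 475.40 + delivery 791.29 + duty 5926.69 = 18391.14
Landed cost = invoice 47482.36 + 18391.14 = 65873.50

Total landed cost: AUD 65873.50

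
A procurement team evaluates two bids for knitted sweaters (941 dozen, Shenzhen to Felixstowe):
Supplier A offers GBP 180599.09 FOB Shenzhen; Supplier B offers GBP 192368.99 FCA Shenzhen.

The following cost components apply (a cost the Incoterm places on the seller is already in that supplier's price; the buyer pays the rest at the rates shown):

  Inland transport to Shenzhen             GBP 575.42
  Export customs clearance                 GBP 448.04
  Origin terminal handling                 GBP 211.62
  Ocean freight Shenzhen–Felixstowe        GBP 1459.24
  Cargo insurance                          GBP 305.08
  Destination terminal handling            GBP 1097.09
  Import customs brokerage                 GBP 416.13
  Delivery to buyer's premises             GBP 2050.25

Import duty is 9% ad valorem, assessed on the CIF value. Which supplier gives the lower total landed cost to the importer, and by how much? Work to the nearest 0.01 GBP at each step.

Supplier A is cheaper by GBP 13059.85

Supplier A (FOB):
CIF value = FOB price + freight + insurance = 180599.09 + 1459.24 + 305.08 = 182363.41
Import duty = 182363.41 × 9% = 16412.71
Buyer bears (A): 1459.24 + 305.08 + 1097.09 + 416.13 + 2050.25 = 5327.79
Landed cost (A) = invoice 180599.09 + 5327.79 + duty 16412.71 = 202339.59
Supplier B (FCA):
CIF value = FCA price + origin terminal + freight + insurance = 192368.99 + 211.62 + 1459.24 + 305.08 = 194344.93
Import duty = 194344.93 × 9% = 17491.04
Buyer bears (B): 211.62 + 1459.24 + 305.08 + 1097.09 + 416.13 + 2050.25 = 5539.41
Landed cost (B) = invoice 192368.99 + 5539.41 + duty 17491.04 = 215399.44
Difference = |202339.59 − 215399.44| = 13059.85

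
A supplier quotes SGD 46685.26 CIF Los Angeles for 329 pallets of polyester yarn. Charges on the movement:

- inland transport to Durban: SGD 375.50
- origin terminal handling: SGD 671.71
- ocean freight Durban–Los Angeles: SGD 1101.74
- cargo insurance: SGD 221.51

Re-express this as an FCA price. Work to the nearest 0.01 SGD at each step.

FCA price: SGD 44690.30

Not relevant to the conversion: inland to port — on the seller under both CIF and FCA; already in the CIF price and stays in the FCA price.
From CIF to FCA, the seller no longer bears: origin terminal, freight, insurance.
FCA price = 46685.26 − 671.71 − 1101.74 − 221.51 = 44690.30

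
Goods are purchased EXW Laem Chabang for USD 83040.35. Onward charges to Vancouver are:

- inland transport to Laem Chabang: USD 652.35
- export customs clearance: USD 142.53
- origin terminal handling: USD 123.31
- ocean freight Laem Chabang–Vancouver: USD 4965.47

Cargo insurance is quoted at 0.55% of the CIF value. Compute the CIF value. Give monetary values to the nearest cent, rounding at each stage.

Let C be the CIF value. C = EXW price + pre-shipment costs + freight + 0.55% × C
C − 0.55% × C = 83040.35 + 652.35 + 142.53 + 123.31 + 4965.47
0.9945 × C = 88924.01
C = 88924.01 / 0.9945 = 89415.80
Insurance premium = 0.55% × 89415.80 = 491.79

CIF value: USD 89415.80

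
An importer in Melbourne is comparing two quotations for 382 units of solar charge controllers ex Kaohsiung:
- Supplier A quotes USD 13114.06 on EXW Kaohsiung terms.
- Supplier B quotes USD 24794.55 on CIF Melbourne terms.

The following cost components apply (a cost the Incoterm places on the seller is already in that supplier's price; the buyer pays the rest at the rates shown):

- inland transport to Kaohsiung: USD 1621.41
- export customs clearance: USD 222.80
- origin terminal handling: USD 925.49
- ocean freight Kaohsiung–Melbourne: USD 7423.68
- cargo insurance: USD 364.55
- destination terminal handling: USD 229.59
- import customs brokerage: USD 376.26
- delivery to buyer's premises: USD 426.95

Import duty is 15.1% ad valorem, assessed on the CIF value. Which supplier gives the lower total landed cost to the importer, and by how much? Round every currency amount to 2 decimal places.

Supplier A (EXW):
CIF value = EXW price + inland to port + export clearance + origin terminal + freight + insurance = 13114.06 + 1621.41 + 222.80 + 925.49 + 7423.68 + 364.55 = 23671.99
Import duty = 23671.99 × 15.1% = 3574.47
Buyer bears (A): 1621.41 + 222.80 + 925.49 + 7423.68 + 364.55 + 229.59 + 376.26 + 426.95 = 11590.73
Landed cost (A) = invoice 13114.06 + 11590.73 + duty 3574.47 = 28279.26
Supplier B (CIF):
The CIF price already equals the CIF value: 24794.55
Import duty = 24794.55 × 15.1% = 3743.98
Buyer bears (B): 229.59 + 376.26 + 426.95 = 1032.80
Landed cost (B) = invoice 24794.55 + 1032.80 + duty 3743.98 = 29571.33
Difference = |28279.26 − 29571.33| = 1292.07

Supplier A is cheaper by USD 1292.07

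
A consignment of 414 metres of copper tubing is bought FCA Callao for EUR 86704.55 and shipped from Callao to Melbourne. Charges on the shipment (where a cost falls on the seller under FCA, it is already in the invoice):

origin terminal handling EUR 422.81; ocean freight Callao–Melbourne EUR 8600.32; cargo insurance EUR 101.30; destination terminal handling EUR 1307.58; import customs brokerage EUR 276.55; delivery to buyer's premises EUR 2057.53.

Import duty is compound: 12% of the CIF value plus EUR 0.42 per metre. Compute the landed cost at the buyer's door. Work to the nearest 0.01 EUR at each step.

FCA: the seller delivers export-cleared goods to the carrier; the buyer bears costs from that point.
CIF value = FCA price + origin terminal + freight + insurance = 86704.55 + 422.81 + 8600.32 + 101.30 = 95828.98
Ad valorem component: 95828.98 × 12% = 11499.48
Specific component: 414 × 0.42 = 173.88
Import duty = 11499.48 + 173.88 = 11673.36
Buyer bears: origin terminal 422.81 + freight 8600.32 + insurance 101.30 + destination terminal 1307.58 + brokerage 276.55 + delivery 2057.53 + duty 11673.36 = 24439.45
Landed cost = invoice 86704.55 + 24439.45 = 111144.00

Total landed cost: EUR 111144.00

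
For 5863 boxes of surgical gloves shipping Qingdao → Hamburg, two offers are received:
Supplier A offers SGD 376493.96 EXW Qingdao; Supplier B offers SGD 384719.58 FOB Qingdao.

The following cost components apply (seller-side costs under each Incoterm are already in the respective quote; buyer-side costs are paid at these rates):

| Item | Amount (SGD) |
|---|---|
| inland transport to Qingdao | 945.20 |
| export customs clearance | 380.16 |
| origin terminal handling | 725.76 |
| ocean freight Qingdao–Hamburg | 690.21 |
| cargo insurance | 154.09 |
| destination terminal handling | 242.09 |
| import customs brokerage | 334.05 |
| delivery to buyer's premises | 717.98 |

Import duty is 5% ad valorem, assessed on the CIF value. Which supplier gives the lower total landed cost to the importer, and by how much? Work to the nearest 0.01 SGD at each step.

Supplier A is cheaper by SGD 6483.22

Supplier A (EXW):
CIF value = EXW price + inland to port + export clearance + origin terminal + freight + insurance = 376493.96 + 945.20 + 380.16 + 725.76 + 690.21 + 154.09 = 379389.38
Import duty = 379389.38 × 5% = 18969.47
Buyer bears (A): 945.20 + 380.16 + 725.76 + 690.21 + 154.09 + 242.09 + 334.05 + 717.98 = 4189.54
Landed cost (A) = invoice 376493.96 + 4189.54 + duty 18969.47 = 399652.97
Supplier B (FOB):
CIF value = FOB price + freight + insurance = 384719.58 + 690.21 + 154.09 = 385563.88
Import duty = 385563.88 × 5% = 19278.19
Buyer bears (B): 690.21 + 154.09 + 242.09 + 334.05 + 717.98 = 2138.42
Landed cost (B) = invoice 384719.58 + 2138.42 + duty 19278.19 = 406136.19
Difference = |399652.97 − 406136.19| = 6483.22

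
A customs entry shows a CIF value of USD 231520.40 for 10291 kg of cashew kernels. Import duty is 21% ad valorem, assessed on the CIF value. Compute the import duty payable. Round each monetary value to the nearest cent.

Import duty = 231520.40 × 21% = 48619.28

Import duty: USD 48619.28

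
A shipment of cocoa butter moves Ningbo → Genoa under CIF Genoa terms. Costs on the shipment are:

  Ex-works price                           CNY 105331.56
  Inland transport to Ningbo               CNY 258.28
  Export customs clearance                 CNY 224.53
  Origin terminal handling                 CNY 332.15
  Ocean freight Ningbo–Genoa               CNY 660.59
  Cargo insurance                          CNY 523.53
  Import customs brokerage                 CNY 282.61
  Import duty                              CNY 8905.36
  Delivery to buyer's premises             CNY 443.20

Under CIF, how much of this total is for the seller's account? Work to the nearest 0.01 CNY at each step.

Seller's account: CNY 107330.64

CIF: the seller pays costs through ocean freight and marine insurance to the destination port.
Seller's account: goods 105331.56 + inland to port 258.28 + export clearance 224.53 + origin terminal 332.15 + freight 660.59 + insurance 523.53 = 107330.64
Buyer's account: brokerage 282.61 + duty 8905.36 + delivery 443.20 = 9631.17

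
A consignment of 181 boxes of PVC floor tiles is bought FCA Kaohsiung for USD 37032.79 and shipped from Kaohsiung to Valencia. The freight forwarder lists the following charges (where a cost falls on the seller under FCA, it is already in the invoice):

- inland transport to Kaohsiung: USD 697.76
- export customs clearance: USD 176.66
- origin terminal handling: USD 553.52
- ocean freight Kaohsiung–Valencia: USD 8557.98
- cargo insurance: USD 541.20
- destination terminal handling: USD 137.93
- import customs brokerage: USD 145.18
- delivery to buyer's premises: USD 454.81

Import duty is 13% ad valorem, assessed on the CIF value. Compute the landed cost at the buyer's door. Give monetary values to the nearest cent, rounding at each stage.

Total landed cost: USD 53492.52

FCA: the seller delivers export-cleared goods to the carrier; the buyer bears costs from that point.
Already in the invoice (seller's account under FCA): inland to port, export clearance — exclude.
CIF value = FCA price + origin terminal + freight + insurance = 37032.79 + 553.52 + 8557.98 + 541.20 = 46685.49
Import duty = 46685.49 × 13% = 6069.11
Buyer bears: origin terminal 553.52 + freight 8557.98 + insurance 541.20 + destination terminal 137.93 + brokerage 145.18 + delivery 454.81 + duty 6069.11 = 16459.73
Landed cost = invoice 37032.79 + 16459.73 = 53492.52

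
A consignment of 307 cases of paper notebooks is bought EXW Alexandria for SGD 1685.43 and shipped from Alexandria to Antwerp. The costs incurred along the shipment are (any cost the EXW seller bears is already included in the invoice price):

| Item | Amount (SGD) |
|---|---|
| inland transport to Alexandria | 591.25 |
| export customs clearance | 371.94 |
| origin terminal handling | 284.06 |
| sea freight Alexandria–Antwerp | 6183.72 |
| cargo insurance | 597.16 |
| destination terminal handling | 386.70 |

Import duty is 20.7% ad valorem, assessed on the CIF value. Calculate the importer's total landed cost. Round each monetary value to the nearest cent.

EXW: the seller makes goods available at their premises; the buyer bears all onward costs.
CIF value = EXW price + inland to port + export clearance + origin terminal + freight + insurance = 1685.43 + 591.25 + 371.94 + 284.06 + 6183.72 + 597.16 = 9713.56
Import duty = 9713.56 × 20.7% = 2010.71
Buyer bears: inland to port 591.25 + export clearance 371.94 + origin terminal 284.06 + freight 6183.72 + insurance 597.16 + destination terminal 386.70 + duty 2010.71 = 10425.54
Landed cost = invoice 1685.43 + 10425.54 = 12110.97

Total landed cost: SGD 12110.97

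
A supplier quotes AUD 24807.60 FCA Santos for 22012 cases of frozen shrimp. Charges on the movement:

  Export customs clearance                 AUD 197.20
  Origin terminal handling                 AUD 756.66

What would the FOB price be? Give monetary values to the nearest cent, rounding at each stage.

Not relevant to the conversion: export clearance — on the seller under both FCA and FOB; already in the FCA price and stays in the FOB price.
From FCA to FOB, the seller additionally bears: origin terminal.
FOB price = 24807.60 + 756.66 = 25564.26

FOB price: AUD 25564.26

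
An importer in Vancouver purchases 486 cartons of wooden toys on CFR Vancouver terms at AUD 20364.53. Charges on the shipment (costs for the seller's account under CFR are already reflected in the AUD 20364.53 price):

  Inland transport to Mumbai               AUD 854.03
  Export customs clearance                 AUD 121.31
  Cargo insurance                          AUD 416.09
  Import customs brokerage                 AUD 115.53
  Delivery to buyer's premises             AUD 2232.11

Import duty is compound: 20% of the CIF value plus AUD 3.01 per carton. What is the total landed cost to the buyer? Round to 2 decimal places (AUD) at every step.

Total landed cost: AUD 28747.24

CFR: the seller pays costs through ocean freight to the destination port, but not insurance.
Already in the invoice (seller's account under CFR): inland to port, export clearance — exclude.
CIF value = CFR price + insurance = 20364.53 + 416.09 = 20780.62
Ad valorem component: 20780.62 × 20% = 4156.12
Specific component: 486 × 3.01 = 1462.86
Import duty = 4156.12 + 1462.86 = 5618.98
Buyer bears: insurance 416.09 + brokerage 115.53 + delivery 2232.11 + duty 5618.98 = 8382.71
Landed cost = invoice 20364.53 + 8382.71 = 28747.24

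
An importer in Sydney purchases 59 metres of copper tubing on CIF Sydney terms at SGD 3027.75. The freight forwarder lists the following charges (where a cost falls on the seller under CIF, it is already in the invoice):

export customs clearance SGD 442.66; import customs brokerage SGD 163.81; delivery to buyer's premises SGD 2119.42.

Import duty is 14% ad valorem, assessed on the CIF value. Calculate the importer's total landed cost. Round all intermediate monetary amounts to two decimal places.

Total landed cost: SGD 5734.87

CIF: the seller pays costs through ocean freight and marine insurance to the destination port.
Already in the invoice (seller's account under CIF): export clearance — exclude.
The CIF price already equals the CIF value: 3027.75
Import duty = 3027.75 × 14% = 423.89
Buyer bears: brokerage 163.81 + delivery 2119.42 + duty 423.89 = 2707.12
Landed cost = invoice 3027.75 + 2707.12 = 5734.87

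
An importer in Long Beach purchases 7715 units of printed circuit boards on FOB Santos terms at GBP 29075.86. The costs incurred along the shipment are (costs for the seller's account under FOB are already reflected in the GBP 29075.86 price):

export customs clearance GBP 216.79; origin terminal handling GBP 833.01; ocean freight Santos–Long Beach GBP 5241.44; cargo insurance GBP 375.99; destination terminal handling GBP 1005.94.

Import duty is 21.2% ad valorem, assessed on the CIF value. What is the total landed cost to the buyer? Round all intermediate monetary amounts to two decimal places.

Total landed cost: GBP 43054.21

FOB: the seller bears costs until goods are on board at the origin port; the buyer bears freight, insurance and all costs thereafter.
Already in the invoice (seller's account under FOB): export clearance, origin terminal — exclude.
CIF value = FOB price + freight + insurance = 29075.86 + 5241.44 + 375.99 = 34693.29
Import duty = 34693.29 × 21.2% = 7354.98
Buyer bears: freight 5241.44 + insurance 375.99 + destination terminal 1005.94 + duty 7354.98 = 13978.35
Landed cost = invoice 29075.86 + 13978.35 = 43054.21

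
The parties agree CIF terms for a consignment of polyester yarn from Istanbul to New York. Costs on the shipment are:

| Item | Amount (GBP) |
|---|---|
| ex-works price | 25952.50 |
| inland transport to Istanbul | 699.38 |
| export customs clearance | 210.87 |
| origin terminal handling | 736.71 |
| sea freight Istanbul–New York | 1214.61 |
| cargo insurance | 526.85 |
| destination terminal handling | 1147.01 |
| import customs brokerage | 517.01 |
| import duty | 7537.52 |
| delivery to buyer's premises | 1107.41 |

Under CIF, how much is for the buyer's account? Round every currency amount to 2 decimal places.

CIF: the seller pays costs through ocean freight and marine insurance to the destination port.
Seller's account: goods 25952.50 + inland to port 699.38 + export clearance 210.87 + origin terminal 736.71 + freight 1214.61 + insurance 526.85 = 29340.92
Buyer's account: destination terminal 1147.01 + brokerage 517.01 + duty 7537.52 + delivery 1107.41 = 10308.95

Buyer's account: GBP 10308.95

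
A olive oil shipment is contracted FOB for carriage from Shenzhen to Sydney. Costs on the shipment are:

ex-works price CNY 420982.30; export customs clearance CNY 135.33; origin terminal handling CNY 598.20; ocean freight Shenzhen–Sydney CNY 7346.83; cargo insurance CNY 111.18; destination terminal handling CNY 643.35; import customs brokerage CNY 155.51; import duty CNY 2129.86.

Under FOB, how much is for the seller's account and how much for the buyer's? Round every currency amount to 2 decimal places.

Seller: CNY 421715.83; buyer: CNY 10386.73

FOB: the seller bears costs until goods are on board at the origin port; the buyer bears freight, insurance and all costs thereafter.
Seller's account: goods 420982.30 + export clearance 135.33 + origin terminal 598.20 = 421715.83
Buyer's account: freight 7346.83 + insurance 111.18 + destination terminal 643.35 + brokerage 155.51 + duty 2129.86 = 10386.73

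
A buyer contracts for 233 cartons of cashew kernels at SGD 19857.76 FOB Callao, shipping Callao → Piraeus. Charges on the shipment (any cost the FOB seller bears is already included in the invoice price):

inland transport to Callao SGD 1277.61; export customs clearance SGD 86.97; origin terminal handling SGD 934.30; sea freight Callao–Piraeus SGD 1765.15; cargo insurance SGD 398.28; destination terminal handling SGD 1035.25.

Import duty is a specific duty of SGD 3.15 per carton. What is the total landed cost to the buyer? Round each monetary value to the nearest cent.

FOB: the seller bears costs until goods are on board at the origin port; the buyer bears freight, insurance and all costs thereafter.
Already in the invoice (seller's account under FOB): inland to port, export clearance, origin terminal — exclude.
CIF value = FOB price + freight + insurance = 19857.76 + 1765.15 + 398.28 = 22021.19
Import duty = 233 × 3.15 = 733.95
Buyer bears: freight 1765.15 + insurance 398.28 + destination terminal 1035.25 + duty 733.95 = 3932.63
Landed cost = invoice 19857.76 + 3932.63 = 23790.39

Total landed cost: SGD 23790.39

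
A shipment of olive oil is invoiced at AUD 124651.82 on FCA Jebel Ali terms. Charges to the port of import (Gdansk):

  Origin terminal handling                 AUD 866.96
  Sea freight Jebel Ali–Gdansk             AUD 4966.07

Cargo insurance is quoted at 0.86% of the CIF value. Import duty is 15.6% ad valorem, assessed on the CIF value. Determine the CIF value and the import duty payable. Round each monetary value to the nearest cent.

CIF value: AUD 131616.75; import duty: AUD 20532.21

Let C be the CIF value. C = FCA price + pre-shipment costs + freight + 0.86% × C
C − 0.86% × C = 124651.82 + 866.96 + 4966.07
0.9914 × C = 130484.85
C = 130484.85 / 0.9914 = 131616.75
Insurance premium = 0.86% × 131616.75 = 1131.90
Import duty = 131616.75 × 15.6% = 20532.21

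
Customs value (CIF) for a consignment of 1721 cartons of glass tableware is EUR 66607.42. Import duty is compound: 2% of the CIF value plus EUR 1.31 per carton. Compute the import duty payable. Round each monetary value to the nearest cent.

Import duty: EUR 3586.66

Ad valorem component: 66607.42 × 2% = 1332.15
Specific component: 1721 × 1.31 = 2254.51
Import duty = 1332.15 + 2254.51 = 3586.66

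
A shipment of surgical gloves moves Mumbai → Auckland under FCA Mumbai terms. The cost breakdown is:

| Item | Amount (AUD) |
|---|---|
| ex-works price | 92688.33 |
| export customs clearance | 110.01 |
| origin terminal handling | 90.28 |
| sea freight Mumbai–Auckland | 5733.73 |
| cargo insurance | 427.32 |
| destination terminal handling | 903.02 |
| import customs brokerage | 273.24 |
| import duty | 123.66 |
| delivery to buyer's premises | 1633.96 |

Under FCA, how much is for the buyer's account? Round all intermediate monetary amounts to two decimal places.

Buyer's account: AUD 9185.21

FCA: the seller delivers export-cleared goods to the carrier; the buyer bears costs from that point.
Seller's account: goods 92688.33 + export clearance 110.01 = 92798.34
Buyer's account: origin terminal 90.28 + freight 5733.73 + insurance 427.32 + destination terminal 903.02 + brokerage 273.24 + duty 123.66 + delivery 1633.96 = 9185.21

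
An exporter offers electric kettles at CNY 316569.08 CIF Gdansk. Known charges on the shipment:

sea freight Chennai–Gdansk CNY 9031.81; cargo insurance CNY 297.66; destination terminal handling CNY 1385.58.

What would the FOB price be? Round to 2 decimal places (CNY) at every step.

Not relevant to the conversion: destination terminal — on the buyer under both terms; not part of either seller's price.
From CIF to FOB, the seller no longer bears: freight, insurance.
FOB price = 316569.08 − 9031.81 − 297.66 = 307239.61

FOB price: CNY 307239.61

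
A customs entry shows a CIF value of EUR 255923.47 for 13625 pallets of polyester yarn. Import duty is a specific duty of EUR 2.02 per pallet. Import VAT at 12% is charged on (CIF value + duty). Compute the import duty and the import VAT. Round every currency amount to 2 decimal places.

Import duty: EUR 27522.50; import VAT: EUR 34013.52

Import duty = 13625 × 2.02 = 27522.50
VAT base = CIF + duty = 255923.47 + 27522.50 = 283445.97
Import VAT = 283445.97 × 12% = 34013.52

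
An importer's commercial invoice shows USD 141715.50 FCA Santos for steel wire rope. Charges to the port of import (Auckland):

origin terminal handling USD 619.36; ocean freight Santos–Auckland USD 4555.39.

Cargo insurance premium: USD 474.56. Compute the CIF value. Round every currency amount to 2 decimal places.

CIF = FCA price + pre-shipment costs + freight + insurance
CIF = 141715.50 + 619.36 + 4555.39 + 474.56 = 147364.81

CIF value: USD 147364.81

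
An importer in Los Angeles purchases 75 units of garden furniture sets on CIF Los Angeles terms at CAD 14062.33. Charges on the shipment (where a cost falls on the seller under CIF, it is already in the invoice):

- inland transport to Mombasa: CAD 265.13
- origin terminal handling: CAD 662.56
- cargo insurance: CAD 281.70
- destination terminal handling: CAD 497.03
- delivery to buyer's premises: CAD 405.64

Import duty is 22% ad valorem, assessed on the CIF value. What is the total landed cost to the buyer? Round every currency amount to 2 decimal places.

CIF: the seller pays costs through ocean freight and marine insurance to the destination port.
Already in the invoice (seller's account under CIF): inland to port, origin terminal, insurance — exclude.
The CIF price already equals the CIF value: 14062.33
Import duty = 14062.33 × 22% = 3093.71
Buyer bears: destination terminal 497.03 + delivery 405.64 + duty 3093.71 = 3996.38
Landed cost = invoice 14062.33 + 3996.38 = 18058.71

Total landed cost: CAD 18058.71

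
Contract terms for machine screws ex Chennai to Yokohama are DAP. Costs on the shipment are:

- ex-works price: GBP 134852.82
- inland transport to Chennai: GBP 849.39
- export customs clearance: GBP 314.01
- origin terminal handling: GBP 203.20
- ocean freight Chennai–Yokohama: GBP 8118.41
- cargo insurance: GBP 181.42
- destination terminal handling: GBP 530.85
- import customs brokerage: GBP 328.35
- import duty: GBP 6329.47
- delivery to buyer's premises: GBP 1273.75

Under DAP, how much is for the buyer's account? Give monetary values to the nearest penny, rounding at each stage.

DAP: the seller bears all costs to the named destination except import duty and clearance.
Seller's account: goods 134852.82 + inland to port 849.39 + export clearance 314.01 + origin terminal 203.20 + freight 8118.41 + insurance 181.42 + destination terminal 530.85 + delivery 1273.75 = 146323.85
Buyer's account: brokerage 328.35 + duty 6329.47 = 6657.82

Buyer's account: GBP 6657.82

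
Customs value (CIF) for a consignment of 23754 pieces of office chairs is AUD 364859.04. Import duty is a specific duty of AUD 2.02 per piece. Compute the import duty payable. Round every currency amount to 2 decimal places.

Import duty: AUD 47983.08

Import duty = 23754 × 2.02 = 47983.08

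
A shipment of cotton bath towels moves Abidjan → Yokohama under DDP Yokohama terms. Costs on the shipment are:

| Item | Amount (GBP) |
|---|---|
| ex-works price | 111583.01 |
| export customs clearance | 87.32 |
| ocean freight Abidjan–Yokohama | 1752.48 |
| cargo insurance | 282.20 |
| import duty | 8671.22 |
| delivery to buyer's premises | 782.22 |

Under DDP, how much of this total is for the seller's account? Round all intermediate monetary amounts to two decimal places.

Seller's account: GBP 123158.45

DDP: the seller bears all costs including import duty.
Seller's account: goods 111583.01 + export clearance 87.32 + freight 1752.48 + insurance 282.20 + duty 8671.22 + delivery 782.22 = 123158.45
Buyer's account: 0.00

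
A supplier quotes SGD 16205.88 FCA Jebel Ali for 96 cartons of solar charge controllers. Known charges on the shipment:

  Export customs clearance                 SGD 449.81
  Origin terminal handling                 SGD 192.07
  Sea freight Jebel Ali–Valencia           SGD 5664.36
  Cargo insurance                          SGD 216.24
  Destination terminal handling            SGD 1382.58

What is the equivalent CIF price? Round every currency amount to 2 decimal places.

Not relevant to the conversion: export clearance — on the seller under both FCA and CIF; already in the FCA price and stays in the CIF price. destination terminal — on the buyer under both terms; not part of either seller's price.
From FCA to CIF, the seller additionally bears: origin terminal, freight, insurance.
CIF price = 16205.88 + 192.07 + 5664.36 + 216.24 = 22278.55

CIF price: SGD 22278.55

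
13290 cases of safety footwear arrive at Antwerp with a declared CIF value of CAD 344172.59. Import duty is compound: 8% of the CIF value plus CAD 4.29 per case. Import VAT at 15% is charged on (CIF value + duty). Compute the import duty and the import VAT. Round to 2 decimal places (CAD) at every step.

Import duty: CAD 84547.91; import VAT: CAD 64308.08

Ad valorem component: 344172.59 × 8% = 27533.81
Specific component: 13290 × 4.29 = 57014.10
Import duty = 27533.81 + 57014.10 = 84547.91
VAT base = CIF + duty = 344172.59 + 84547.91 = 428720.50
Import VAT = 428720.50 × 15% = 64308.08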